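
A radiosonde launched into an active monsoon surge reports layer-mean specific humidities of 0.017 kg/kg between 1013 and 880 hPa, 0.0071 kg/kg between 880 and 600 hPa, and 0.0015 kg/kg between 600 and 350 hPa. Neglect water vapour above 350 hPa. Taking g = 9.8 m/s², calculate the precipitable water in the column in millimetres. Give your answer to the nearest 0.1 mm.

Precipitable water is the column-integrated vapour mass per unit area: PW = (1/g) Σ q̄ Δp, with q in kg/kg and Δp in Pa (1 kg/m² of water = 1 mm).
Layer 1013–880 hPa: Δp = 133 hPa = 13300 Pa, q̄ = 0.017 kg/kg → 0.017 × 13300 / 9.8 = 23.07 mm
Layer 880–600 hPa: Δp = 280 hPa = 28000 Pa, q̄ = 0.0071 kg/kg → 0.0071 × 28000 / 9.8 = 20.29 mm
Layer 600–350 hPa: Δp = 250 hPa = 25000 Pa, q̄ = 0.0015 kg/kg → 0.0015 × 25000 / 9.8 = 3.83 mm
PW = 23.07 + 20.29 + 3.83 = 47.19 ≈ 47.2 mm.

PW ≈ 47.2 mm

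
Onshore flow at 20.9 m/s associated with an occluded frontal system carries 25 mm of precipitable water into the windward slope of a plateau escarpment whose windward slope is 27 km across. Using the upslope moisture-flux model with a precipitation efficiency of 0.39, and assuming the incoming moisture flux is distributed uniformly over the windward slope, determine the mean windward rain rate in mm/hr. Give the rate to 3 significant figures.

R ≈ 27.2 mm/hr

Incoming column moisture flux per unit ridge length: F = V × PW = 20.9 × 25 = 522.5 mm·m/s.
Spread over the 27 km slope with efficiency ε = 0.39: R = ε·F/W = 0.39 × 522.5 / 27000 m = 7.547e-03 mm/s.
R = 7.547e-03 × 3600 = 27.2 mm/hr.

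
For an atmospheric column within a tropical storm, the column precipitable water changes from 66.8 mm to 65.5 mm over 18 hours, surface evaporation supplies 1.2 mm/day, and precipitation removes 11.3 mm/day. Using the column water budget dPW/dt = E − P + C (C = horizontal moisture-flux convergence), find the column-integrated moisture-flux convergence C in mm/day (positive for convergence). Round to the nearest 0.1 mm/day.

dPW/dt = (65.5 − 66.8) mm / (18/24 day) = -1.733 mm/day.
C = dPW/dt − E + P = (-1.733) − 1.2 + 11.3 = 8.4 mm/day.

C ≈ 8.4 mm/day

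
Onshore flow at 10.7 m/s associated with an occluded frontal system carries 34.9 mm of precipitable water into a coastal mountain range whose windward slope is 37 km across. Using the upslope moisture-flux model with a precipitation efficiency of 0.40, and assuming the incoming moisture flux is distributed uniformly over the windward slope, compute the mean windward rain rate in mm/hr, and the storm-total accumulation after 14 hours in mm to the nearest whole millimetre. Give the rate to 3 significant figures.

R ≈ 14.5 mm/hr; total ≈ 203 mm

Incoming column moisture flux per unit ridge length: F = V × PW = 10.7 × 34.9 = 373.43 mm·m/s.
Spread over the 37 km slope with efficiency ε = 0.40: R = ε·F/W = 0.40 × 373.43 / 37000 m = 4.037e-03 mm/s.
R = 4.037e-03 × 3600 = 14.5 mm/hr.
Over 14 h: total = 14.5 × 14 = 203 mm.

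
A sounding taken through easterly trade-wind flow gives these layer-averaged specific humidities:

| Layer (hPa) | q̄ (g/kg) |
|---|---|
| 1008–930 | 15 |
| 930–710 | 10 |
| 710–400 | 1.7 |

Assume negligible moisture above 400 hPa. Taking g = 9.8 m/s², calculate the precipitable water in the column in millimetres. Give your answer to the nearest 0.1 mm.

PW ≈ 39.8 mm

Precipitable water is the column-integrated vapour mass per unit area: PW = (1/g) Σ q̄ Δp, with q in kg/kg and Δp in Pa (1 kg/m² of water = 1 mm).
Layer 1008–930 hPa: Δp = 78 hPa = 7800 Pa, q̄ = 0.015 kg/kg → 0.015 × 7800 / 9.8 = 11.94 mm
Layer 930–710 hPa: Δp = 220 hPa = 22000 Pa, q̄ = 0.01 kg/kg → 0.01 × 22000 / 9.8 = 22.45 mm
Layer 710–400 hPa: Δp = 310 hPa = 31000 Pa, q̄ = 0.0017 kg/kg → 0.0017 × 31000 / 9.8 = 5.38 mm
PW = 11.94 + 22.45 + 5.38 = 39.77 ≈ 39.8 mm.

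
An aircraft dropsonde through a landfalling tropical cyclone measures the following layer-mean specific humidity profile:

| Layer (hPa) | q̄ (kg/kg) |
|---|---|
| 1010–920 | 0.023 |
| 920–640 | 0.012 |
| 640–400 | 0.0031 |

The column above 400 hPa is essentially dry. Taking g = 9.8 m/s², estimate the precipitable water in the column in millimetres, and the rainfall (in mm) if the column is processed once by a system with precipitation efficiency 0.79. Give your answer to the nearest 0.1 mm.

PW ≈ 63.0 mm; rainfall ≈ 49.8 mm

Precipitable water is the column-integrated vapour mass per unit area: PW = (1/g) Σ q̄ Δp, with q in kg/kg and Δp in Pa (1 kg/m² of water = 1 mm).
Layer 1010–920 hPa: Δp = 90 hPa = 9000 Pa, q̄ = 0.023 kg/kg → 0.023 × 9000 / 9.8 = 21.12 mm
Layer 920–640 hPa: Δp = 280 hPa = 28000 Pa, q̄ = 0.012 kg/kg → 0.012 × 28000 / 9.8 = 34.29 mm
Layer 640–400 hPa: Δp = 240 hPa = 24000 Pa, q̄ = 0.0031 kg/kg → 0.0031 × 24000 / 9.8 = 7.59 mm
PW = 21.12 + 34.29 + 7.59 = 63.00 ≈ 63.0 mm.
Rainfall = ε × PW = 0.79 × 63.0 = 49.8 mm.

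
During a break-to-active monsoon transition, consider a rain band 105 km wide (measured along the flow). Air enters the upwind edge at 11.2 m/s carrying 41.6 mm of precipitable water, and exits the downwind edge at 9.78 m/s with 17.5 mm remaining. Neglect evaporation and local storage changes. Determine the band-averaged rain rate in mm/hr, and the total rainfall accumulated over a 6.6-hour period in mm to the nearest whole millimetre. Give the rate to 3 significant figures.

Column moisture flux per unit crosswind length is F = V × PW.
Inflow: F_in = 11.2 × 41.6 = 465.92 mm·m/s
Outflow: F_out = 9.78 × 17.5 = 171.15 mm·m/s
Steady-state rate R = (F_in − F_out)/L = (465.92 − 171.15) / 105000 m = 2.807e-03 mm/s.
R = 2.807e-03 × 3600 = 10.1 mm/hr.
Over 6.6 h: total = 10.1 × 6.6 = 66.66 ≈ 67 mm.

R ≈ 10.1 mm/hr; total ≈ 67 mm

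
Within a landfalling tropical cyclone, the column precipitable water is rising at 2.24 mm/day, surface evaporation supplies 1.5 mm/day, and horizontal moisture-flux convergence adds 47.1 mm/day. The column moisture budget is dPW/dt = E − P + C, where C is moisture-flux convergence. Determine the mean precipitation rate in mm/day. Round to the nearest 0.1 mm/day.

dPW/dt = +2.24 mm/day.
P = E + C − dPW/dt = 1.5 + (47.1) − (+2.24) = 46.4 mm/day.

P ≈ 46.4 mm/day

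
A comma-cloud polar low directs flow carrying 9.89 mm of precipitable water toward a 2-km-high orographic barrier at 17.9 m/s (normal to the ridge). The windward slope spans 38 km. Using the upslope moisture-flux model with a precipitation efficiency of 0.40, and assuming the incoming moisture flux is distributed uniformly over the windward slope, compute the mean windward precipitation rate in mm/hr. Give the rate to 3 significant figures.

Incoming column moisture flux per unit ridge length: F = V × PW = 17.9 × 9.89 = 177.031 mm·m/s.
Spread over the 38 km slope with efficiency ε = 0.40: R = ε·F/W = 0.40 × 177.031 / 38000 m = 1.863e-03 mm/s.
R = 1.863e-03 × 3600 = 6.71 mm/hr.

R ≈ 6.71 mm/hr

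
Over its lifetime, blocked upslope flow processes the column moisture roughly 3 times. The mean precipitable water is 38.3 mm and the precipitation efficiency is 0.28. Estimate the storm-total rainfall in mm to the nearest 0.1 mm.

rainfall ≈ 32.2 mm

Each cycle deposits ε × PW = 0.28 × 38.3 = 10.724 mm.
Over 3 cycles: 3 × 10.724 = 32.2 mm.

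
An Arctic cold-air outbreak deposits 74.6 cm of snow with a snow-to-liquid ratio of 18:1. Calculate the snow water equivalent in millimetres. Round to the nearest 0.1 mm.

SWE = snow depth / ratio = 74.6 cm / 18 = 4.144 cm = 41.4 mm.

SWE ≈ 41.4 mm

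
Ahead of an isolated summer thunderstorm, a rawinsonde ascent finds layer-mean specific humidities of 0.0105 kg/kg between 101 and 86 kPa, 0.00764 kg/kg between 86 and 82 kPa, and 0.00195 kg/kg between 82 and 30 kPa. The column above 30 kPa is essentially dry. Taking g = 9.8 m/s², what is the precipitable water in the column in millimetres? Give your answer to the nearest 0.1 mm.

Precipitable water is the column-integrated vapour mass per unit area: PW = (1/g) Σ q̄ Δp, with q in kg/kg and Δp in Pa (1 kg/m² of water = 1 mm).
Layer 101–86 kPa: Δp = 150 hPa = 15000 Pa, q̄ = 0.0105 kg/kg → 0.0105 × 15000 / 9.8 = 16.07 mm
Layer 86–82 kPa: Δp = 40 hPa = 4000 Pa, q̄ = 0.00764 kg/kg → 0.00764 × 4000 / 9.8 = 3.12 mm
Layer 82–30 kPa: Δp = 520 hPa = 52000 Pa, q̄ = 0.00195 kg/kg → 0.00195 × 52000 / 9.8 = 10.35 mm
PW = 16.07 + 3.12 + 10.35 = 29.54 ≈ 29.5 mm.

PW ≈ 29.5 mm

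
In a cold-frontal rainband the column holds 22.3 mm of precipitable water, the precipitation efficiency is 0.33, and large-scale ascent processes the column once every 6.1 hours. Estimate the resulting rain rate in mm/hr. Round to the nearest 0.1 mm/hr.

Each overturning extracts ε × PW = 0.33 × 22.3 = 7.359 mm.
Rate = ε·PW / τ = 7.359 / 6.1 h = 1.2 mm/hr.

R ≈ 1.2 mm/hr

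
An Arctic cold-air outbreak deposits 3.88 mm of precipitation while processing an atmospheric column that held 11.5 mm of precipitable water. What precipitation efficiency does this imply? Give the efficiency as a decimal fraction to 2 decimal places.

ε ≈ 0.34

ε = precipitation / PW = 3.88 / 11.5 = 0.34.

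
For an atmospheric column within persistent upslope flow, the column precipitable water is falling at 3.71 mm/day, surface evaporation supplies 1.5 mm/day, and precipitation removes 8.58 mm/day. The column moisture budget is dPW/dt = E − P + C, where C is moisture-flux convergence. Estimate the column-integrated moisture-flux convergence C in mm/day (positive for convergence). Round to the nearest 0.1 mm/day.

C ≈ 3.4 mm/day

dPW/dt = -3.71 mm/day.
C = dPW/dt − E + P = (-3.71) − 1.5 + 8.58 = 3.4 mm/day.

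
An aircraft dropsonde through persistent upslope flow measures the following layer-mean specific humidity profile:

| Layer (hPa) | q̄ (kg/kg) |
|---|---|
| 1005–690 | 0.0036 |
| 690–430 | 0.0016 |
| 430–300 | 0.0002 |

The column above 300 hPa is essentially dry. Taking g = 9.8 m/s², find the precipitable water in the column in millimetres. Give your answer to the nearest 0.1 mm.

Precipitable water is the column-integrated vapour mass per unit area: PW = (1/g) Σ q̄ Δp, with q in kg/kg and Δp in Pa (1 kg/m² of water = 1 mm).
Layer 1005–690 hPa: Δp = 315 hPa = 31500 Pa, q̄ = 0.0036 kg/kg → 0.0036 × 31500 / 9.8 = 11.57 mm
Layer 690–430 hPa: Δp = 260 hPa = 26000 Pa, q̄ = 0.0016 kg/kg → 0.0016 × 26000 / 9.8 = 4.24 mm
Layer 430–300 hPa: Δp = 130 hPa = 13000 Pa, q̄ = 0.0002 kg/kg → 0.0002 × 13000 / 9.8 = 0.27 mm
PW = 11.57 + 4.24 + 0.27 = 16.08 ≈ 16.1 mm.

PW ≈ 16.1 mm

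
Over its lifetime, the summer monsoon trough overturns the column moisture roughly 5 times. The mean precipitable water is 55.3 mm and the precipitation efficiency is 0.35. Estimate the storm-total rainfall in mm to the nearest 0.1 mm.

rainfall ≈ 96.8 mm

Each cycle deposits ε × PW = 0.35 × 55.3 = 19.355 mm.
Over 5 cycles: 5 × 19.355 = 96.8 mm.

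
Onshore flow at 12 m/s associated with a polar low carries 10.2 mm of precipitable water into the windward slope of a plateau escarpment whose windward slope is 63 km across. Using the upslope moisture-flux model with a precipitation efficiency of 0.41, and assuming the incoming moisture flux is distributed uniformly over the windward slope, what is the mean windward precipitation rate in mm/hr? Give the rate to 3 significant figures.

Incoming column moisture flux per unit ridge length: F = V × PW = 12 × 10.2 = 122.4 mm·m/s.
Spread over the 63 km slope with efficiency ε = 0.41: R = ε·F/W = 0.41 × 122.4 / 63000 m = 7.966e-04 mm/s.
R = 7.966e-04 × 3600 = 2.87 mm/hr.

R ≈ 2.87 mm/hr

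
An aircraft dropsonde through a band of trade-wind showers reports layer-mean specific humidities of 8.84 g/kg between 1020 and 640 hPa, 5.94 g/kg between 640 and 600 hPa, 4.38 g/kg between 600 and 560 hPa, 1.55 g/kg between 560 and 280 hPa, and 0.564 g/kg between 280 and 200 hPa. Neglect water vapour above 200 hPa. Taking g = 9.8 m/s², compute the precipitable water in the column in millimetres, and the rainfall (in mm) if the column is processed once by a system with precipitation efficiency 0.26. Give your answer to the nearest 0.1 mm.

PW ≈ 43.4 mm; rainfall ≈ 11.3 mm

Precipitable water is the column-integrated vapour mass per unit area: PW = (1/g) Σ q̄ Δp, with q in kg/kg and Δp in Pa (1 kg/m² of water = 1 mm).
Layer 1020–640 hPa: Δp = 380 hPa = 38000 Pa, q̄ = 0.00884 kg/kg → 0.00884 × 38000 / 9.8 = 34.28 mm
Layer 640–600 hPa: Δp = 40 hPa = 4000 Pa, q̄ = 0.00594 kg/kg → 0.00594 × 4000 / 9.8 = 2.42 mm
Layer 600–560 hPa: Δp = 40 hPa = 4000 Pa, q̄ = 0.00438 kg/kg → 0.00438 × 4000 / 9.8 = 1.79 mm
Layer 560–280 hPa: Δp = 280 hPa = 28000 Pa, q̄ = 0.00155 kg/kg → 0.00155 × 28000 / 9.8 = 4.43 mm
Layer 280–200 hPa: Δp = 80 hPa = 8000 Pa, q̄ = 0.000564 kg/kg → 0.000564 × 8000 / 9.8 = 0.46 mm
PW = 34.28 + 2.42 + 1.79 + 4.43 + 0.46 = 43.38 ≈ 43.4 mm.
Rainfall = ε × PW = 0.26 × 43.4 = 11.3 mm.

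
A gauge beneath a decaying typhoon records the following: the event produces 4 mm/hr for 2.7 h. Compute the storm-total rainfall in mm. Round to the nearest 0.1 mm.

total ≈ 10.8 mm

Total = Σ Rᵢ Δtᵢ = 4 × 2.7
      = 10.8 = 10.8 mm.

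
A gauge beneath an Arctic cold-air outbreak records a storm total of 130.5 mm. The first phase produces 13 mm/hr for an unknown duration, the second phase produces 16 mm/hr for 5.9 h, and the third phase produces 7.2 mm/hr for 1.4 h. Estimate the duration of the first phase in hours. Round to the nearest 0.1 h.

duration ≈ 2.0 h

Known phases: 16 × 5.9 + 7.2 × 1.4 = 94.4 + 10.08 = 104.48 mm.
Remaining depth = 130.5 − 104.48 = 26.02 mm.
Duration = 26.02 / 13 = 2.0 h.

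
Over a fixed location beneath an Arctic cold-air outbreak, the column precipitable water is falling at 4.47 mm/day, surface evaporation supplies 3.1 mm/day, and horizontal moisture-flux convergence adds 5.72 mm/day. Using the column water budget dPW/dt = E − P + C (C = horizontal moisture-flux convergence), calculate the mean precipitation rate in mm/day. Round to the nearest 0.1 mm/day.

P ≈ 13.3 mm/day

dPW/dt = -4.47 mm/day.
P = E + C − dPW/dt = 3.1 + (5.72) − (-4.47) = 13.3 mm/day.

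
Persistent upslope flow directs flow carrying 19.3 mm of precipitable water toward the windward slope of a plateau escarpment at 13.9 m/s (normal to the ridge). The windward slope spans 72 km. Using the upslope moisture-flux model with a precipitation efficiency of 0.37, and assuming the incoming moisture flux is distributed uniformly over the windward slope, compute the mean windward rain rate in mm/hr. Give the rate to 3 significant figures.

R ≈ 4.96 mm/hr

Incoming column moisture flux per unit ridge length: F = V × PW = 13.9 × 19.3 = 268.27 mm·m/s.
Spread over the 72 km slope with efficiency ε = 0.37: R = ε·F/W = 0.37 × 268.27 / 72000 m = 1.379e-03 mm/s.
R = 1.379e-03 × 3600 = 4.96 mm/hr.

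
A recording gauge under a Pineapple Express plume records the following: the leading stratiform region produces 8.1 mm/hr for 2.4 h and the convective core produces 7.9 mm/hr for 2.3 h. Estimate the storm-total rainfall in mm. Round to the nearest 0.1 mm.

total ≈ 37.6 mm

Total = Σ Rᵢ Δtᵢ = 8.1 × 2.4 + 7.9 × 2.3
      = 19.44 + 18.17 = 37.6 mm.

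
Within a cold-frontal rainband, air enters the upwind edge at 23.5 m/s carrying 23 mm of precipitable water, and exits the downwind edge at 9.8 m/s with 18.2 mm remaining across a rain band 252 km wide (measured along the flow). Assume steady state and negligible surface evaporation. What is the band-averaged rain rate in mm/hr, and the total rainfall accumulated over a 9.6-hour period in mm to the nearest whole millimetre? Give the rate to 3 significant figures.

R ≈ 5.17 mm/hr; total ≈ 50 mm

Column moisture flux per unit crosswind length is F = V × PW.
Inflow: F_in = 23.5 × 23 = 540.5 mm·m/s
Outflow: F_out = 9.8 × 18.2 = 178.36 mm·m/s
Steady-state rate R = (F_in − F_out)/L = (540.5 − 178.36) / 252000 m = 1.437e-03 mm/s.
R = 1.437e-03 × 3600 = 5.17 mm/hr.
Over 9.6 h: total = 5.17 × 9.6 = 49.632 ≈ 50 mm.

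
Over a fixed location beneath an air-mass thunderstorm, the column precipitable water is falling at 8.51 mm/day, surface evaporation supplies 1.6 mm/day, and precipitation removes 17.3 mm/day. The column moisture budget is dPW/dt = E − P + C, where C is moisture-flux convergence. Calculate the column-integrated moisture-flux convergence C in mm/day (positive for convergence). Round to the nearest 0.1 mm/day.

C ≈ 7.2 mm/day

dPW/dt = -8.51 mm/day.
C = dPW/dt − E + P = (-8.51) − 1.6 + 17.3 = 7.2 mm/day.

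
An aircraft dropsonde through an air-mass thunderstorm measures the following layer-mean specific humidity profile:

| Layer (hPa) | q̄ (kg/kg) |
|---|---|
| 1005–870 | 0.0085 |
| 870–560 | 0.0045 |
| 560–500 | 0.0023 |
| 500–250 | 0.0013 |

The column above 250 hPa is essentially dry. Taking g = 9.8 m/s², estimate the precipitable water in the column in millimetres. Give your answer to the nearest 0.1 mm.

Precipitable water is the column-integrated vapour mass per unit area: PW = (1/g) Σ q̄ Δp, with q in kg/kg and Δp in Pa (1 kg/m² of water = 1 mm).
Layer 1005–870 hPa: Δp = 135 hPa = 13500 Pa, q̄ = 0.0085 kg/kg → 0.0085 × 13500 / 9.8 = 11.71 mm
Layer 870–560 hPa: Δp = 310 hPa = 31000 Pa, q̄ = 0.0045 kg/kg → 0.0045 × 31000 / 9.8 = 14.23 mm
Layer 560–500 hPa: Δp = 60 hPa = 6000 Pa, q̄ = 0.0023 kg/kg → 0.0023 × 6000 / 9.8 = 1.41 mm
Layer 500–250 hPa: Δp = 250 hPa = 25000 Pa, q̄ = 0.0013 kg/kg → 0.0013 × 25000 / 9.8 = 3.32 mm
PW = 11.71 + 14.23 + 1.41 + 3.32 = 30.67 ≈ 30.7 mm.

PW ≈ 30.7 mm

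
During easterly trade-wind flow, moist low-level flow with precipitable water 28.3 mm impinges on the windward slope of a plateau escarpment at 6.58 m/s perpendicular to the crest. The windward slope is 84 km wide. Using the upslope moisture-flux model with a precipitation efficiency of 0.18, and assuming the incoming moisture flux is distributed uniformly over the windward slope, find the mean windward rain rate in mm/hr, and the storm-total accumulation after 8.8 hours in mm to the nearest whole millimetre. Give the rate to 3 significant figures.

Incoming column moisture flux per unit ridge length: F = V × PW = 6.58 × 28.3 = 186.214 mm·m/s.
Spread over the 84 km slope with efficiency ε = 0.18: R = ε·F/W = 0.18 × 186.214 / 84000 m = 3.990e-04 mm/s.
R = 3.990e-04 × 3600 = 1.44 mm/hr.
Over 8.8 h: total = 1.44 × 8.8 = 12.672 ≈ 13 mm.

R ≈ 1.44 mm/hr; total ≈ 13 mm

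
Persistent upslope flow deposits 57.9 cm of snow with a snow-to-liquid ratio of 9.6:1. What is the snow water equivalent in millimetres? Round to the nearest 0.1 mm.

SWE = snow depth / ratio = 57.9 cm / 9.6 = 6.031 cm = 60.3 mm.

SWE ≈ 60.3 mm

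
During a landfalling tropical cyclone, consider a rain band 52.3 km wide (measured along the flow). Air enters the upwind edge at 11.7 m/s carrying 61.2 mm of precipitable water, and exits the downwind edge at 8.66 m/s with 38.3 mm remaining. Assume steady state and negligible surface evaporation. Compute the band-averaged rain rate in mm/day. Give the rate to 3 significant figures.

Column moisture flux per unit crosswind length is F = V × PW.
Inflow: F_in = 11.7 × 61.2 = 716.04 mm·m/s
Outflow: F_out = 8.66 × 38.3 = 331.678 mm·m/s
Steady-state rate R = (F_in − F_out)/L = (716.04 − 331.678) / 52300 m = 7.349e-03 mm/s.
R = 7.349e-03 × 3600 × 24 = 635 mm/day.

R ≈ 635 mm/day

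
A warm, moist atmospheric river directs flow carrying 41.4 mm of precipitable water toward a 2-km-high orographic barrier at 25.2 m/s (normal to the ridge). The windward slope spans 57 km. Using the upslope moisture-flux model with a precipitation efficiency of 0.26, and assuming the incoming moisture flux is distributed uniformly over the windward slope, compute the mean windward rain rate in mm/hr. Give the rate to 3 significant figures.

Incoming column moisture flux per unit ridge length: F = V × PW = 25.2 × 41.4 = 1043.28 mm·m/s.
Spread over the 57 km slope with efficiency ε = 0.26: R = ε·F/W = 0.26 × 1043.28 / 57000 m = 4.759e-03 mm/s.
R = 4.759e-03 × 3600 = 17.1 mm/hr.

R ≈ 17.1 mm/hr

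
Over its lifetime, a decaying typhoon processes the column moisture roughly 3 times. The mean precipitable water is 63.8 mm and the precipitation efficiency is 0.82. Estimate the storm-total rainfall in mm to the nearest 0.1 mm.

Each cycle deposits ε × PW = 0.82 × 63.8 = 52.316 mm.
Over 3 cycles: 3 × 52.316 = 156.9 mm.

rainfall ≈ 156.9 mm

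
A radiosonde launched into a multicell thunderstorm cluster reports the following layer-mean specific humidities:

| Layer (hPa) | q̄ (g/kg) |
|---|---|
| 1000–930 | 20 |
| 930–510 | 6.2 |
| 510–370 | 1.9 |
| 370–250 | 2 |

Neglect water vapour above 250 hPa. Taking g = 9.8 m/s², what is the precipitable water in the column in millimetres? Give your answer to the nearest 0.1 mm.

PW ≈ 46.0 mm

Precipitable water is the column-integrated vapour mass per unit area: PW = (1/g) Σ q̄ Δp, with q in kg/kg and Δp in Pa (1 kg/m² of water = 1 mm).
Layer 1000–930 hPa: Δp = 70 hPa = 7000 Pa, q̄ = 0.02 kg/kg → 0.02 × 7000 / 9.8 = 14.29 mm
Layer 930–510 hPa: Δp = 420 hPa = 42000 Pa, q̄ = 0.0062 kg/kg → 0.0062 × 42000 / 9.8 = 26.57 mm
Layer 510–370 hPa: Δp = 140 hPa = 14000 Pa, q̄ = 0.0019 kg/kg → 0.0019 × 14000 / 9.8 = 2.71 mm
Layer 370–250 hPa: Δp = 120 hPa = 12000 Pa, q̄ = 0.002 kg/kg → 0.002 × 12000 / 9.8 = 2.45 mm
PW = 14.29 + 26.57 + 2.71 + 2.45 = 46.02 ≈ 46.0 mm.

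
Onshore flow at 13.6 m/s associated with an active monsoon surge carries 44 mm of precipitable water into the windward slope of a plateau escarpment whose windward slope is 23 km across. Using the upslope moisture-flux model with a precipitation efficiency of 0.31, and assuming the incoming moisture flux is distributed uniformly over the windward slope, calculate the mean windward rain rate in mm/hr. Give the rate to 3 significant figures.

R ≈ 29.0 mm/hr

Incoming column moisture flux per unit ridge length: F = V × PW = 13.6 × 44 = 598.4 mm·m/s.
Spread over the 23 km slope with efficiency ε = 0.31: R = ε·F/W = 0.31 × 598.4 / 23000 m = 8.065e-03 mm/s.
R = 8.065e-03 × 3600 = 29.0 mm/hr.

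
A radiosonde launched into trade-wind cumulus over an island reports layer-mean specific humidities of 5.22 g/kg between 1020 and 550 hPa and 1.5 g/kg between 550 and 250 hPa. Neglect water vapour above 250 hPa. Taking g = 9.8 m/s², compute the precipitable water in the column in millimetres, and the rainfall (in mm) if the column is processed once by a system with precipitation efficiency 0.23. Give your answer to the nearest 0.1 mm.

Precipitable water is the column-integrated vapour mass per unit area: PW = (1/g) Σ q̄ Δp, with q in kg/kg and Δp in Pa (1 kg/m² of water = 1 mm).
Layer 1020–550 hPa: Δp = 470 hPa = 47000 Pa, q̄ = 0.00522 kg/kg → 0.00522 × 47000 / 9.8 = 25.03 mm
Layer 550–250 hPa: Δp = 300 hPa = 30000 Pa, q̄ = 0.0015 kg/kg → 0.0015 × 30000 / 9.8 = 4.59 mm
PW = 25.03 + 4.59 = 29.62 ≈ 29.6 mm.
Rainfall = ε × PW = 0.23 × 29.6 = 6.8 mm.

PW ≈ 29.6 mm; rainfall ≈ 6.8 mm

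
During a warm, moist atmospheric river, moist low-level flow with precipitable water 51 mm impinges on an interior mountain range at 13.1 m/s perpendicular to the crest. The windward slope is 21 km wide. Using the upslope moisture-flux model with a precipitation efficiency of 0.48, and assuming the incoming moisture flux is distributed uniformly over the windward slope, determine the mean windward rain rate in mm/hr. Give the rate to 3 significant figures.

R ≈ 55.0 mm/hr

Incoming column moisture flux per unit ridge length: F = V × PW = 13.1 × 51 = 668.1 mm·m/s.
Spread over the 21 km slope with efficiency ε = 0.48: R = ε·F/W = 0.48 × 668.1 / 21000 m = 1.527e-02 mm/s.
R = 1.527e-02 × 3600 = 55.0 mm/hr.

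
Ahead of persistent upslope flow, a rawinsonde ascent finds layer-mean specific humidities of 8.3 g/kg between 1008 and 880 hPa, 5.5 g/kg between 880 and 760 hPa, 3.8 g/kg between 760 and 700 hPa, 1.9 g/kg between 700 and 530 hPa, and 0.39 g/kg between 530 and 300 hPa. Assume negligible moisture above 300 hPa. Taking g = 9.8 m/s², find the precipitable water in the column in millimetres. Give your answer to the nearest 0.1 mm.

PW ≈ 24.1 mm

Precipitable water is the column-integrated vapour mass per unit area: PW = (1/g) Σ q̄ Δp, with q in kg/kg and Δp in Pa (1 kg/m² of water = 1 mm).
Layer 1008–880 hPa: Δp = 128 hPa = 12800 Pa, q̄ = 0.0083 kg/kg → 0.0083 × 12800 / 9.8 = 10.84 mm
Layer 880–760 hPa: Δp = 120 hPa = 12000 Pa, q̄ = 0.0055 kg/kg → 0.0055 × 12000 / 9.8 = 6.73 mm
Layer 760–700 hPa: Δp = 60 hPa = 6000 Pa, q̄ = 0.0038 kg/kg → 0.0038 × 6000 / 9.8 = 2.33 mm
Layer 700–530 hPa: Δp = 170 hPa = 17000 Pa, q̄ = 0.0019 kg/kg → 0.0019 × 17000 / 9.8 = 3.30 mm
Layer 530–300 hPa: Δp = 230 hPa = 23000 Pa, q̄ = 0.00039 kg/kg → 0.00039 × 23000 / 9.8 = 0.92 mm
PW = 10.84 + 6.73 + 2.33 + 3.30 + 0.92 = 24.12 ≈ 24.1 mm.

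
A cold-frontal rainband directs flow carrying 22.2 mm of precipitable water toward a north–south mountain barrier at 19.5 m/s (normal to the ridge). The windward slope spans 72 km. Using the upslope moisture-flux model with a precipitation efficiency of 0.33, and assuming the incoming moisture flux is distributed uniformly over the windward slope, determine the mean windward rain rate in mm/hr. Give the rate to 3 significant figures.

Incoming column moisture flux per unit ridge length: F = V × PW = 19.5 × 22.2 = 432.9 mm·m/s.
Spread over the 72 km slope with efficiency ε = 0.33: R = ε·F/W = 0.33 × 432.9 / 72000 m = 1.984e-03 mm/s.
R = 1.984e-03 × 3600 = 7.14 mm/hr.

R ≈ 7.14 mm/hr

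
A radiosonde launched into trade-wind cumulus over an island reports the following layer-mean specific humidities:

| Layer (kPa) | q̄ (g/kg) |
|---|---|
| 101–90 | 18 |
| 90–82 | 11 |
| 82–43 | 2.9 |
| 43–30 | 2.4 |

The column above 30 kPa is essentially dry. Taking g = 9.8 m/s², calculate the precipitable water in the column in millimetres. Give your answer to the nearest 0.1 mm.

Precipitable water is the column-integrated vapour mass per unit area: PW = (1/g) Σ q̄ Δp, with q in kg/kg and Δp in Pa (1 kg/m² of water = 1 mm).
Layer 101–90 kPa: Δp = 110 hPa = 11000 Pa, q̄ = 0.018 kg/kg → 0.018 × 11000 / 9.8 = 20.20 mm
Layer 90–82 kPa: Δp = 80 hPa = 8000 Pa, q̄ = 0.011 kg/kg → 0.011 × 8000 / 9.8 = 8.98 mm
Layer 82–43 kPa: Δp = 390 hPa = 39000 Pa, q̄ = 0.0029 kg/kg → 0.0029 × 39000 / 9.8 = 11.54 mm
Layer 43–30 kPa: Δp = 130 hPa = 13000 Pa, q̄ = 0.0024 kg/kg → 0.0024 × 13000 / 9.8 = 3.18 mm
PW = 20.20 + 8.98 + 11.54 + 3.18 = 43.90 ≈ 43.9 mm.

PW ≈ 43.9 mm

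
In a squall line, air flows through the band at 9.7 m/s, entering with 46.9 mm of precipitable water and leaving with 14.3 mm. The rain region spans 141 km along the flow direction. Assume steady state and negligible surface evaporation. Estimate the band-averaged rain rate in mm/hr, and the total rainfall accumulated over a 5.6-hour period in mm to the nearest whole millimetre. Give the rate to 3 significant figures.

R ≈ 8.07 mm/hr; total ≈ 45 mm

Column moisture flux per unit crosswind length is F = V × PW.
Inflow: F_in = 9.7 × 46.9 = 454.93 mm·m/s
Outflow: F_out = 9.7 × 14.3 = 138.71 mm·m/s
Steady-state rate R = (F_in − F_out)/L = (454.93 − 138.71) / 141000 m = 2.243e-03 mm/s.
R = 2.243e-03 × 3600 = 8.07 mm/hr.
Over 5.6 h: total = 8.07 × 5.6 = 45.192 ≈ 45 mm.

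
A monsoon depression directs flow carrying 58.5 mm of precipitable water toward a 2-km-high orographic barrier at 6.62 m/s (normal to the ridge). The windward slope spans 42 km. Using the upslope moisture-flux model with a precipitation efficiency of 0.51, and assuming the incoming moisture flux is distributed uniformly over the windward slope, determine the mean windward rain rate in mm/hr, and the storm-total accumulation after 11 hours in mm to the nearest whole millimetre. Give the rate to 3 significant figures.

R ≈ 16.9 mm/hr; total ≈ 186 mm

Incoming column moisture flux per unit ridge length: F = V × PW = 6.62 × 58.5 = 387.27 mm·m/s.
Spread over the 42 km slope with efficiency ε = 0.51: R = ε·F/W = 0.51 × 387.27 / 42000 m = 4.703e-03 mm/s.
R = 4.703e-03 × 3600 = 16.9 mm/hr.
Over 11 h: total = 16.9 × 11 = 185.9 ≈ 186 mm.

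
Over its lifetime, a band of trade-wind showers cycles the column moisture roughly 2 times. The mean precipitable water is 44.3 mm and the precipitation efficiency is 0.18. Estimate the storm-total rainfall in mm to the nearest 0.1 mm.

Each cycle deposits ε × PW = 0.18 × 44.3 = 7.974 mm.
Over 2 cycles: 2 × 7.974 = 15.9 mm.

rainfall ≈ 15.9 mm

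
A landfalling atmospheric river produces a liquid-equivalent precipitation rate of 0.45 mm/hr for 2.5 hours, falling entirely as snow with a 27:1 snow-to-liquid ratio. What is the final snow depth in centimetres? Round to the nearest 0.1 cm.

snow depth ≈ 3.0 cm

Liquid-equivalent depth = 0.45 × 2.5 = 1.125 mm.
Snow depth = 1.125 mm × 27 = 30.375 mm = 3.0 cm.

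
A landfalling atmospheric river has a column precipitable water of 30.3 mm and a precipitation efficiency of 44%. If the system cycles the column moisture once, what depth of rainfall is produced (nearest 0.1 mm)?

Rainfall = ε × PW = 0.44 × 30.3 = 13.3 mm.

rainfall ≈ 13.3 mm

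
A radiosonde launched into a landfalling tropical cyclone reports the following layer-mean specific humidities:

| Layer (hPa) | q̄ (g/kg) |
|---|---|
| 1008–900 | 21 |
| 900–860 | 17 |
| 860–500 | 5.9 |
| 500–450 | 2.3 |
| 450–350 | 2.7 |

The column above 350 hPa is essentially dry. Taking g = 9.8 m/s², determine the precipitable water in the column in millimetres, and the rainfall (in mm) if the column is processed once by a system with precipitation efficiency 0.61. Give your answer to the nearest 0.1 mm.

PW ≈ 55.7 mm; rainfall ≈ 34.0 mm

Precipitable water is the column-integrated vapour mass per unit area: PW = (1/g) Σ q̄ Δp, with q in kg/kg and Δp in Pa (1 kg/m² of water = 1 mm).
Layer 1008–900 hPa: Δp = 108 hPa = 10800 Pa, q̄ = 0.021 kg/kg → 0.021 × 10800 / 9.8 = 23.14 mm
Layer 900–860 hPa: Δp = 40 hPa = 4000 Pa, q̄ = 0.017 kg/kg → 0.017 × 4000 / 9.8 = 6.94 mm
Layer 860–500 hPa: Δp = 360 hPa = 36000 Pa, q̄ = 0.0059 kg/kg → 0.0059 × 36000 / 9.8 = 21.67 mm
Layer 500–450 hPa: Δp = 50 hPa = 5000 Pa, q̄ = 0.0023 kg/kg → 0.0023 × 5000 / 9.8 = 1.17 mm
Layer 450–350 hPa: Δp = 100 hPa = 10000 Pa, q̄ = 0.0027 kg/kg → 0.0027 × 10000 / 9.8 = 2.76 mm
PW = 23.14 + 6.94 + 21.67 + 1.17 + 2.76 = 55.68 ≈ 55.7 mm.
Rainfall = ε × PW = 0.61 × 55.7 = 34.0 mm.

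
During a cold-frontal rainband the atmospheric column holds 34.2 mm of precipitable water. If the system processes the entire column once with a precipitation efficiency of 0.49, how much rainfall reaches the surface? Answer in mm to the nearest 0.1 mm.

rainfall ≈ 16.8 mm

Rainfall = ε × PW = 0.49 × 34.2 = 16.8 mm.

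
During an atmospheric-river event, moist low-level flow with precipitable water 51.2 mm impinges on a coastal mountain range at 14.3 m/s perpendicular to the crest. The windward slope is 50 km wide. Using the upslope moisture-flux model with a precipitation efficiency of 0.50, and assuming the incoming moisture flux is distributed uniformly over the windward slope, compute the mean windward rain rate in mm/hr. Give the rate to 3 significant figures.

Incoming column moisture flux per unit ridge length: F = V × PW = 14.3 × 51.2 = 732.16 mm·m/s.
Spread over the 50 km slope with efficiency ε = 0.50: R = ε·F/W = 0.50 × 732.16 / 50000 m = 7.322e-03 mm/s.
R = 7.322e-03 × 3600 = 26.4 mm/hr.

R ≈ 26.4 mm/hr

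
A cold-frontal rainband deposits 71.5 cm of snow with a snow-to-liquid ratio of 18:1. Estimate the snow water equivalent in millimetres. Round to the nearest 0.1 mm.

SWE = snow depth / ratio = 71.5 cm / 18 = 3.972 cm = 39.7 mm.

SWE ≈ 39.7 mm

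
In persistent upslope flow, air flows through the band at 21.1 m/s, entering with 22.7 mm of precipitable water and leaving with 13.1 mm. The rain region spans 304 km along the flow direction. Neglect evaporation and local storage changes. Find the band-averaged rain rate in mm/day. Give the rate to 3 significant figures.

R ≈ 57.6 mm/day

Column moisture flux per unit crosswind length is F = V × PW.
Inflow: F_in = 21.1 × 22.7 = 478.97 mm·m/s
Outflow: F_out = 21.1 × 13.1 = 276.41 mm·m/s
Steady-state rate R = (F_in − F_out)/L = (478.97 − 276.41) / 304000 m = 6.663e-04 mm/s.
R = 6.663e-04 × 3600 × 24 = 57.6 mm/day.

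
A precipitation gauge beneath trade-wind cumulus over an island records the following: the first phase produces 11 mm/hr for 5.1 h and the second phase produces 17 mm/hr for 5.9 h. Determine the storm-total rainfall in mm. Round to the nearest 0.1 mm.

total ≈ 156.4 mm

Total = Σ Rᵢ Δtᵢ = 11 × 5.1 + 17 × 5.9
      = 56.1 + 100.3 = 156.4 mm.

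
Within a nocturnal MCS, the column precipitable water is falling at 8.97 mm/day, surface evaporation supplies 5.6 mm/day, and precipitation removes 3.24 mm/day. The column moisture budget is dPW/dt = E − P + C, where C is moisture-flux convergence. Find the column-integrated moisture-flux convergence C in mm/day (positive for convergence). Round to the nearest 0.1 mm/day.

C ≈ -11.3 mm/day

dPW/dt = -8.97 mm/day.
C = dPW/dt − E + P = (-8.97) − 5.6 + 3.24 = -11.3 mm/day.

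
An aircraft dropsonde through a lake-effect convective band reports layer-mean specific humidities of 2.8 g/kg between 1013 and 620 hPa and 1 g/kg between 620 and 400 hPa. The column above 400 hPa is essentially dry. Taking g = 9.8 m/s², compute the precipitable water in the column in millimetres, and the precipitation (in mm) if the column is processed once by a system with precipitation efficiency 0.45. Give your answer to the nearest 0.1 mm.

Precipitable water is the column-integrated vapour mass per unit area: PW = (1/g) Σ q̄ Δp, with q in kg/kg and Δp in Pa (1 kg/m² of water = 1 mm).
Layer 1013–620 hPa: Δp = 393 hPa = 39300 Pa, q̄ = 0.0028 kg/kg → 0.0028 × 39300 / 9.8 = 11.23 mm
Layer 620–400 hPa: Δp = 220 hPa = 22000 Pa, q̄ = 0.001 kg/kg → 0.001 × 22000 / 9.8 = 2.24 mm
PW = 11.23 + 2.24 = 13.47 ≈ 13.5 mm.
Precipitation = ε × PW = 0.45 × 13.5 = 6.1 mm.

PW ≈ 13.5 mm; precipitation ≈ 6.1 mm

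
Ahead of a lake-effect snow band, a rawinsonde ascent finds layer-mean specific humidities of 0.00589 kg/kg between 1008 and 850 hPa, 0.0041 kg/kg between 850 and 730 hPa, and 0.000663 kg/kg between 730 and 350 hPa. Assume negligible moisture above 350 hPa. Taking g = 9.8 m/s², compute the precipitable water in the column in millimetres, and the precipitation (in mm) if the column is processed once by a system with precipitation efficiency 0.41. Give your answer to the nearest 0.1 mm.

Precipitable water is the column-integrated vapour mass per unit area: PW = (1/g) Σ q̄ Δp, with q in kg/kg and Δp in Pa (1 kg/m² of water = 1 mm).
Layer 1008–850 hPa: Δp = 158 hPa = 15800 Pa, q̄ = 0.00589 kg/kg → 0.00589 × 15800 / 9.8 = 9.50 mm
Layer 850–730 hPa: Δp = 120 hPa = 12000 Pa, q̄ = 0.0041 kg/kg → 0.0041 × 12000 / 9.8 = 5.02 mm
Layer 730–350 hPa: Δp = 380 hPa = 38000 Pa, q̄ = 0.000663 kg/kg → 0.000663 × 38000 / 9.8 = 2.57 mm
PW = 9.50 + 5.02 + 2.57 = 17.09 ≈ 17.1 mm.
Precipitation = ε × PW = 0.41 × 17.1 = 7.0 mm.

PW ≈ 17.1 mm; precipitation ≈ 7.0 mm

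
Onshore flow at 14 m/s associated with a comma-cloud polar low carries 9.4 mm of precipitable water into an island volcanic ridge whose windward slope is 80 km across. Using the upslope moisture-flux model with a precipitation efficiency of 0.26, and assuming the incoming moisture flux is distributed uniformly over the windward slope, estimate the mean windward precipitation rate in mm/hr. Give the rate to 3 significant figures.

Incoming column moisture flux per unit ridge length: F = V × PW = 14 × 9.4 = 131.6 mm·m/s.
Spread over the 80 km slope with efficiency ε = 0.26: R = ε·F/W = 0.26 × 131.6 / 80000 m = 4.277e-04 mm/s.
R = 4.277e-04 × 3600 = 1.54 mm/hr.

R ≈ 1.54 mm/hr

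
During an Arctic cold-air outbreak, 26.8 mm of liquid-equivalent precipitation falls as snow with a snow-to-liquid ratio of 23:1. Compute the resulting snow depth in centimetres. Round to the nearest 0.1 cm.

snow depth ≈ 61.6 cm

Snow depth = liquid × ratio = 26.8 mm × 23 = 616.4 mm = 61.6 cm.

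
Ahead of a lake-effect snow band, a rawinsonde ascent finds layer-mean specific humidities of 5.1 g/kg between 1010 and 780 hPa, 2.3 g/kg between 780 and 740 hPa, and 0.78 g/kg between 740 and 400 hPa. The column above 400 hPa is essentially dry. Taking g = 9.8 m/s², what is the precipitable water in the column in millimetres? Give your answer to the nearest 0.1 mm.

PW ≈ 15.6 mm

Precipitable water is the column-integrated vapour mass per unit area: PW = (1/g) Σ q̄ Δp, with q in kg/kg and Δp in Pa (1 kg/m² of water = 1 mm).
Layer 1010–780 hPa: Δp = 230 hPa = 23000 Pa, q̄ = 0.0051 kg/kg → 0.0051 × 23000 / 9.8 = 11.97 mm
Layer 780–740 hPa: Δp = 40 hPa = 4000 Pa, q̄ = 0.0023 kg/kg → 0.0023 × 4000 / 9.8 = 0.94 mm
Layer 740–400 hPa: Δp = 340 hPa = 34000 Pa, q̄ = 0.00078 kg/kg → 0.00078 × 34000 / 9.8 = 2.71 mm
PW = 11.97 + 0.94 + 2.71 = 15.62 ≈ 15.6 mm.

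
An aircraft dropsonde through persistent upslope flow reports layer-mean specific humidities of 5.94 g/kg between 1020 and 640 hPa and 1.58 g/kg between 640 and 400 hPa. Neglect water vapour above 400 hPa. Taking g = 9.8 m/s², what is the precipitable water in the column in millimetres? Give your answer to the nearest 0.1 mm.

Precipitable water is the column-integrated vapour mass per unit area: PW = (1/g) Σ q̄ Δp, with q in kg/kg and Δp in Pa (1 kg/m² of water = 1 mm).
Layer 1020–640 hPa: Δp = 380 hPa = 38000 Pa, q̄ = 0.00594 kg/kg → 0.00594 × 38000 / 9.8 = 23.03 mm
Layer 640–400 hPa: Δp = 240 hPa = 24000 Pa, q̄ = 0.00158 kg/kg → 0.00158 × 24000 / 9.8 = 3.87 mm
PW = 23.03 + 3.87 = 26.90 ≈ 26.9 mm.

PW ≈ 26.9 mm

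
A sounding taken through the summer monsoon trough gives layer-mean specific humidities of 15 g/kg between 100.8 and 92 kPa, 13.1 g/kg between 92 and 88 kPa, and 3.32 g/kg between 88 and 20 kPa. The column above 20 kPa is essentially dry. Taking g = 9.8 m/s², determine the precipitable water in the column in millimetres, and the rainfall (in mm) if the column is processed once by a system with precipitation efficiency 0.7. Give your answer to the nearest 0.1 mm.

PW ≈ 41.9 mm; rainfall ≈ 29.3 mm

Precipitable water is the column-integrated vapour mass per unit area: PW = (1/g) Σ q̄ Δp, with q in kg/kg and Δp in Pa (1 kg/m² of water = 1 mm).
Layer 100.8–92 kPa: Δp = 88 hPa = 8800 Pa, q̄ = 0.015 kg/kg → 0.015 × 8800 / 9.8 = 13.47 mm
Layer 92–88 kPa: Δp = 40 hPa = 4000 Pa, q̄ = 0.0131 kg/kg → 0.0131 × 4000 / 9.8 = 5.35 mm
Layer 88–20 kPa: Δp = 680 hPa = 68000 Pa, q̄ = 0.00332 kg/kg → 0.00332 × 68000 / 9.8 = 23.04 mm
PW = 13.47 + 5.35 + 23.04 = 41.86 ≈ 41.9 mm.
Rainfall = ε × PW = 0.7 × 41.9 = 29.3 mm.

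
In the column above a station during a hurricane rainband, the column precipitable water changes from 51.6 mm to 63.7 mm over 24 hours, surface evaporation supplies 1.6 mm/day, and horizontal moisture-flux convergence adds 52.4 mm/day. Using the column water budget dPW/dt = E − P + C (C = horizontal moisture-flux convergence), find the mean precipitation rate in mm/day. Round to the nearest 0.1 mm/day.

P ≈ 41.9 mm/day

dPW/dt = (63.7 − 51.6) mm / (24/24 day) = +12.100 mm/day.
P = E + C − dPW/dt = 1.6 + (52.4) − (+12.100) = 41.9 mm/day.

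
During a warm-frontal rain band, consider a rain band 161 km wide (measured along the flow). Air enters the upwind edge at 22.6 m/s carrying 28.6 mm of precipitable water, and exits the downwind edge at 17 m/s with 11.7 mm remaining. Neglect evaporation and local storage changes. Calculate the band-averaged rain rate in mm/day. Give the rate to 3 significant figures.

R ≈ 240 mm/day

Column moisture flux per unit crosswind length is F = V × PW.
Inflow: F_in = 22.6 × 28.6 = 646.36 mm·m/s
Outflow: F_out = 17 × 11.7 = 198.9 mm·m/s
Steady-state rate R = (F_in − F_out)/L = (646.36 − 198.9) / 161000 m = 2.779e-03 mm/s.
R = 2.779e-03 × 3600 × 24 = 240 mm/day.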